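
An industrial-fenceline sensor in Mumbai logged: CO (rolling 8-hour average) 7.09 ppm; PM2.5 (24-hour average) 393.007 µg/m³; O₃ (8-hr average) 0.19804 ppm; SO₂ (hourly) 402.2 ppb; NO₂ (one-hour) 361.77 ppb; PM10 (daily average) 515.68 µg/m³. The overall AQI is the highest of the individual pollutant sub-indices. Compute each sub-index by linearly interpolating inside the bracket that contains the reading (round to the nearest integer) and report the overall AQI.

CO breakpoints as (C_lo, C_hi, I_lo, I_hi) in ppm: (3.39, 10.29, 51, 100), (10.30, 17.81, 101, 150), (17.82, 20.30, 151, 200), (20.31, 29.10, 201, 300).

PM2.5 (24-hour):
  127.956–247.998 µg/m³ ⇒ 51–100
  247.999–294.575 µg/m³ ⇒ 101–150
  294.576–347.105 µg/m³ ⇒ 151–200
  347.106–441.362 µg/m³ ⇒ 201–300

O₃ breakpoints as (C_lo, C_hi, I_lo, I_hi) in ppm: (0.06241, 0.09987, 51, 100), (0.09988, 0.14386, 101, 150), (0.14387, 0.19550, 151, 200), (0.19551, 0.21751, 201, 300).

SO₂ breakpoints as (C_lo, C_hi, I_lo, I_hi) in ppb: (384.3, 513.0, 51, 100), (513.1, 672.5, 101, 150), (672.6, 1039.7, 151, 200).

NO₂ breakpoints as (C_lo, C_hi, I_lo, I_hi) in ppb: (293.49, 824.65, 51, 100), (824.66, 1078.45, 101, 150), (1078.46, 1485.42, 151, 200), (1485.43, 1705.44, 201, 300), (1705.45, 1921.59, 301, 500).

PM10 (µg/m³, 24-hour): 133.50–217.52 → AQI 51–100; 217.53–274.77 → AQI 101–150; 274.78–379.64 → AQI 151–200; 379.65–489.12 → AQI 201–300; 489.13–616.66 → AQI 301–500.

CO 7.09: bracket 3.39–10.29 → index 51–100; slope 49/6.90, offset 3.70.
AQI = 51 + 49/6.90·3.70 ≈ 77.28 ⇒ 77.
PM2.5: 393.007 ∈ [347.106, 441.362] ↔ index [201, 300].
201 + (393.007−347.106)·(300−201)/(441.362−347.106) = 201 + 45.901·99/94.256 ≈ 249.21, so AQI = 249.
O₃: 0.19804 ∈ [0.19551, 0.21751] ↔ index [201, 300].
201 + (0.19804−0.19551)·(300−201)/(0.21751−0.19551) = 201 + 0.00253·99/0.02200 ≈ 212.39, so AQI = 212.
SO₂: 402.2 lies in 384.3–513.0, so I_lo=51, I_hi=100, C_lo=384.3, C_hi=513.0.
(100−51)/(513.0−384.3) × (402.2−384.3) + 51 = 49/128.7 × 17.9 + 51 ≈ 57.82 → 58.
NO₂ 361.77: bracket 293.49–824.65 → index 51–100; slope 49/531.16, offset 68.28.
AQI = 51 + 49/531.16·68.28 ≈ 57.30 ⇒ 57.
PM10: 515.68 ∈ [489.13, 616.66] ↔ index [301, 500].
301 + (515.68−489.13)·(500−301)/(616.66−489.13) = 301 + 26.55·199/127.53 ≈ 342.43, so AQI = 342.
Sub-indices: CO→77, PM2.5→249, O₃→212, SO₂→58, NO₂→57, PM10→342. Overall AQI = max = 342; dominant pollutant is PM10.

342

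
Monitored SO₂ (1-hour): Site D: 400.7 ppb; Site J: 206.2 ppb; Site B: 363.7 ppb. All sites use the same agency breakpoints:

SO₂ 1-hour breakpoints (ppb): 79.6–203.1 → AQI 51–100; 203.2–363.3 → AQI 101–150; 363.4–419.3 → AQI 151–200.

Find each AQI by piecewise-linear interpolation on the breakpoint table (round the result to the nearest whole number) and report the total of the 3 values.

437

Site D: row 363.4–419.3 (AQI 151–200). (200−151)·(400.7−363.4)/(419.3−363.4) + 151 = 49·37.3/55.9 + 151 ≈ 183.70 → 184.
Site J: 206.2 lies in 203.2–363.3, so I_lo=101, I_hi=150, C_lo=203.2, C_hi=363.3.
(150−101)/(363.3−203.2) × (206.2−203.2) + 101 = 49/160.1 × 3.0 + 101 ≈ 101.92 → 102.
Site B: 363.7 lies in 363.4–419.3, so I_lo=151, I_hi=200, C_lo=363.4, C_hi=419.3.
(200−151)/(419.3−363.4) × (363.7−363.4) + 151 = 49/55.9 × 0.3 + 151 ≈ 151.26 → 151.
AQIs: Site D=184, Site J=102, Site B=151. Sum = 184 + 102 + 151 = 437.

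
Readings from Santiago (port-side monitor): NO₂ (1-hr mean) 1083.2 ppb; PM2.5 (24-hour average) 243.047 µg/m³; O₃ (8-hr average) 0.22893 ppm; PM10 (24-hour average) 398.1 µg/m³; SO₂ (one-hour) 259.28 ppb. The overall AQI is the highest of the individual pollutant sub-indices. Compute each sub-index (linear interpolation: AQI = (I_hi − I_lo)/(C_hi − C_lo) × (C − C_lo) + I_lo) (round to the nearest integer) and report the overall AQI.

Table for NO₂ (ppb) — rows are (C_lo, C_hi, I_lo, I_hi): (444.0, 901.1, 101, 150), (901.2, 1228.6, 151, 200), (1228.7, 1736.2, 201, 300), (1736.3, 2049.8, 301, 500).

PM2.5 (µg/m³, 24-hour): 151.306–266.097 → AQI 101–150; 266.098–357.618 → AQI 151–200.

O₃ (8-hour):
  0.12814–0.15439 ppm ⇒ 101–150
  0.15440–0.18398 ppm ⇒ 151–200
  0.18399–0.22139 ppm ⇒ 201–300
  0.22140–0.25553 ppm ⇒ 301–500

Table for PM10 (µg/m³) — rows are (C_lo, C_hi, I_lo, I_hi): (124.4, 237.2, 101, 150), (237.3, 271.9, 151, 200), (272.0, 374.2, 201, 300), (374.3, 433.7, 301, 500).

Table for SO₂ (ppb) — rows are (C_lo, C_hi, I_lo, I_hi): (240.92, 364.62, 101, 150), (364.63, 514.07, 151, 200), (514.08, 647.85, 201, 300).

381

NO₂: 1083.2 lies in 901.2–1228.6, so I_lo=151, I_hi=200, C_lo=901.2, C_hi=1228.6.
(200−151)/(1228.6−901.2) × (1083.2−901.2) + 151 = 49/327.4 × 182.0 + 151 ≈ 178.24 → 178.
PM2.5 243.047: bracket 151.306–266.097 → index 101–150; slope 49/114.791, offset 91.741.
AQI = 101 + 49/114.791·91.741 ≈ 140.16 ⇒ 140.
O₃: 0.22893 ∈ [0.22140, 0.25553] ↔ index [301, 500].
301 + (0.22893−0.22140)·(500−301)/(0.25553−0.22140) = 301 + 0.00753·199/0.03413 ≈ 344.90, so AQI = 345.
PM10: row 374.3–433.7 (AQI 301–500). (500−301)·(398.1−374.3)/(433.7−374.3) + 301 = 199·23.8/59.4 + 301 ≈ 380.73 → 381.
SO₂: 259.28 lies in 240.92–364.62, so I_lo=101, I_hi=150, C_lo=240.92, C_hi=364.62.
(150−101)/(364.62−240.92) × (259.28−240.92) + 101 = 49/123.70 × 18.36 + 101 ≈ 108.27 → 108.
Sub-indices: NO₂→178, PM2.5→140, O₃→345, PM10→381, SO₂→108. Overall AQI = max = 381; dominant pollutant is PM10.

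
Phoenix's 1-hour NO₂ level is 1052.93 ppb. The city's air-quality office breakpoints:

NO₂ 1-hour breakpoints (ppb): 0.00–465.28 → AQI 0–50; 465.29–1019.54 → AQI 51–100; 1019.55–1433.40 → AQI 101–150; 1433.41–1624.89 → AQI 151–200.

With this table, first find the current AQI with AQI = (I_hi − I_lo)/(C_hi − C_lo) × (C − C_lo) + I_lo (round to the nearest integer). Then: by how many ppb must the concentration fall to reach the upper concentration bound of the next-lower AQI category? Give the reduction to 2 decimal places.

33.39

NO₂: row 1019.55–1433.40 (AQI 101–150). (150−101)·(1052.93−1019.55)/(1433.40−1019.55) + 101 = 49·33.38/413.85 + 101 ≈ 104.95 → 105.
Current AQI 105 is in the Unhealthy for Sensitive Groups range (101–150). The next-lower category tops out at AQI 100, whose upper concentration bound is 1019.54 ppb.
Reduction needed = 1052.93 − 1019.54 = 33.39 ppb.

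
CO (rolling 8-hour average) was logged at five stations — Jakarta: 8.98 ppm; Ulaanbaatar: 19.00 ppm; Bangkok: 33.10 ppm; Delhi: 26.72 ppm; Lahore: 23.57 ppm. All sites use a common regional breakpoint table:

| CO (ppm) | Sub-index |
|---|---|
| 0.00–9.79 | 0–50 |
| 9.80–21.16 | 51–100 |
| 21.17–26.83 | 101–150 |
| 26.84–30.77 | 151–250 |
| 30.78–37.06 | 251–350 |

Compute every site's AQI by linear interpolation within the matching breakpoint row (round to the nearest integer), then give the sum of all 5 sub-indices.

Jakarta 8.98: bracket 0.00–9.79 → index 0–50; slope 50/9.79, offset 8.98.
AQI = 0 + 50/9.79·8.98 ≈ 45.86 ⇒ 46.
Ulaanbaatar: 19.00 ∈ [9.80, 21.16] ↔ index [51, 100].
51 + (19.00−9.80)·(100−51)/(21.16−9.80) = 51 + 9.20·49/11.36 ≈ 90.68, so AQI = 91.
Bangkok: 33.10 ∈ [30.78, 37.06] ↔ index [251, 350].
251 + (33.10−30.78)·(350−251)/(37.06−30.78) = 251 + 2.32·99/6.28 ≈ 287.57, so AQI = 288.
Delhi 26.72: bracket 21.17–26.83 → index 101–150; slope 49/5.66, offset 5.55.
AQI = 101 + 49/5.66·5.55 ≈ 149.05 ⇒ 149.
Lahore 23.57: bracket 21.17–26.83 → index 101–150; slope 49/5.66, offset 2.40.
AQI = 101 + 49/5.66·2.40 ≈ 121.78 ⇒ 122.
AQIs: Jakarta=46, Ulaanbaatar=91, Bangkok=288, Delhi=149, Lahore=122. Sum = 46 + 91 + 288 + 149 + 122 = 696.

696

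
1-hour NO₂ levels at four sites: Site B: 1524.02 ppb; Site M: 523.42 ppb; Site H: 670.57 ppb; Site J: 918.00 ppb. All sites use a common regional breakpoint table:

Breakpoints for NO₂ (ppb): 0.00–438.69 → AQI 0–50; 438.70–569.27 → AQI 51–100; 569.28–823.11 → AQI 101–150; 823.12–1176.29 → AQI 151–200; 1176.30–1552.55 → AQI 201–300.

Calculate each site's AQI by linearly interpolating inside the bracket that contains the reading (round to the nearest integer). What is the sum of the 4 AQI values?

Site B: 1524.02 lies in 1176.30–1552.55, so I_lo=201, I_hi=300, C_lo=1176.30, C_hi=1552.55.
(300−201)/(1552.55−1176.30) × (1524.02−1176.30) + 201 = 99/376.25 × 347.72 + 201 ≈ 292.49 → 292.
Site M: row 438.70–569.27 (AQI 51–100). (100−51)·(523.42−438.70)/(569.27−438.70) + 51 = 49·84.72/130.57 + 51 ≈ 82.79 → 83.
Site H 670.57: bracket 569.28–823.11 → index 101–150; slope 49/253.83, offset 101.29.
AQI = 101 + 49/253.83·101.29 ≈ 120.55 ⇒ 121.
Site J: 918.00 ∈ [823.12, 1176.29] ↔ index [151, 200].
151 + (918.00−823.12)·(200−151)/(1176.29−823.12) = 151 + 94.88·49/353.17 ≈ 164.16, so AQI = 164.
AQIs: Site B=292, Site M=83, Site H=121, Site J=164. Sum = 292 + 83 + 121 + 164 = 660.

660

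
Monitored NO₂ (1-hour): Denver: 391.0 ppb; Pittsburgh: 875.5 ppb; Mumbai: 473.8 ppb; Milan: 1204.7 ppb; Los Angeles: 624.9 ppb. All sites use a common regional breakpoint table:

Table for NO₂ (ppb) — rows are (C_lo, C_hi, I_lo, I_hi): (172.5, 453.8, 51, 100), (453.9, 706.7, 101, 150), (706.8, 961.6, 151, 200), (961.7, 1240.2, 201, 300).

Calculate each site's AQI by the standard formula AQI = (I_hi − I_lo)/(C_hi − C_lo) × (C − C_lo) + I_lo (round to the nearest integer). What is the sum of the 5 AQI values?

Denver: 391.0 lies in 172.5–453.8, so I_lo=51, I_hi=100, C_lo=172.5, C_hi=453.8.
(100−51)/(453.8−172.5) × (391.0−172.5) + 51 = 49/281.3 × 218.5 + 51 ≈ 89.06 → 89.
Pittsburgh: row 706.8–961.6 (AQI 151–200). (200−151)·(875.5−706.8)/(961.6−706.8) + 151 = 49·168.7/254.8 + 151 ≈ 183.44 → 183.
Mumbai: 473.8 ∈ [453.9, 706.7] ↔ index [101, 150].
101 + (473.8−453.9)·(150−101)/(706.7−453.9) = 101 + 19.9·49/252.8 ≈ 104.86, so AQI = 105.
Milan 1204.7: bracket 961.7–1240.2 → index 201–300; slope 99/278.5, offset 243.0.
AQI = 201 + 99/278.5·243.0 ≈ 287.38 ⇒ 287.
Los Angeles: 624.9 ∈ [453.9, 706.7] ↔ index [101, 150].
101 + (624.9−453.9)·(150−101)/(706.7−453.9) = 101 + 171.0·49/252.8 ≈ 134.14, so AQI = 134.
AQIs: Denver=89, Pittsburgh=183, Mumbai=105, Milan=287, Los Angeles=134. Sum = 89 + 183 + 105 + 287 + 134 = 798.

798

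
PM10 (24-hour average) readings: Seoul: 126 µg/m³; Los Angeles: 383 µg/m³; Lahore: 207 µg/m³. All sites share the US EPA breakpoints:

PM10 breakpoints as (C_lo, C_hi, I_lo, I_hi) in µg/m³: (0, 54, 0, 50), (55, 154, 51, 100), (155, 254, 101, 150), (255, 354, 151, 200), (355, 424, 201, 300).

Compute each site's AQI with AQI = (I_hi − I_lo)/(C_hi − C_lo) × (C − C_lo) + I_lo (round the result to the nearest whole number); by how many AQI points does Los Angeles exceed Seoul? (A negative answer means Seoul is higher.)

Seoul: row 55–154 (AQI 51–100). (100−51)·(126−55)/(154−55) + 51 = 49·71/99 + 51 ≈ 86.14 → 86.
Los Angeles: 383 lies in 355–424, so I_lo=201, I_hi=300, C_lo=355, C_hi=424.
(300−201)/(424−355) × (383−355) + 201 = 99/69 × 28 + 201 ≈ 241.17 → 241.
Lahore: 207 lies in 155–254, so I_lo=101, I_hi=150, C_lo=155, C_hi=254.
(150−101)/(254−155) × (207−155) + 101 = 49/99 × 52 + 101 ≈ 126.74 → 127.
AQIs: Seoul=86, Los Angeles=241, Lahore=127. Los Angeles (241) − Seoul (86) = 155.

155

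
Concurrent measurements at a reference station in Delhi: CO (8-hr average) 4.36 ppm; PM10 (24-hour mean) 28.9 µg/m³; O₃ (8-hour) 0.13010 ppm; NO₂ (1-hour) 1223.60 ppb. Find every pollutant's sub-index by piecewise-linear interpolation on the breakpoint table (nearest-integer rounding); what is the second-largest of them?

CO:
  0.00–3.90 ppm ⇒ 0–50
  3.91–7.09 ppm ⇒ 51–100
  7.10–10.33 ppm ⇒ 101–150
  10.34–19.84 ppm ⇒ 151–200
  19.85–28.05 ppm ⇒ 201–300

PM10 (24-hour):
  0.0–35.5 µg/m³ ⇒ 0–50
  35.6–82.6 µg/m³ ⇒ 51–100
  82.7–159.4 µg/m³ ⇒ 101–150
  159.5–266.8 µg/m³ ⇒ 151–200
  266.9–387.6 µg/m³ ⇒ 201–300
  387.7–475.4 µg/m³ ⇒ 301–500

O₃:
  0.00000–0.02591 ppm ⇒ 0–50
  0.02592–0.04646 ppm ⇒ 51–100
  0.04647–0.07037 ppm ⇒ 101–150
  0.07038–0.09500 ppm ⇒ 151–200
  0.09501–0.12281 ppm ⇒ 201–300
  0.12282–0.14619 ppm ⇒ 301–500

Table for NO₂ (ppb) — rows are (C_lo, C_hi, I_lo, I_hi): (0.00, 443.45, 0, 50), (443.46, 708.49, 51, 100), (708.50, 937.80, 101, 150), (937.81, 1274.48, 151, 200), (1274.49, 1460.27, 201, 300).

CO: row 3.91–7.09 (AQI 51–100). (100−51)·(4.36−3.91)/(7.09−3.91) + 51 = 49·0.45/3.18 + 51 ≈ 57.93 → 58.
PM10 28.9: bracket 0.0–35.5 → index 0–50; slope 50/35.5, offset 28.9.
AQI = 0 + 50/35.5·28.9 ≈ 40.70 ⇒ 41.
O₃: row 0.12282–0.14619 (AQI 301–500). (500−301)·(0.13010−0.12282)/(0.14619−0.12282) + 301 = 199·0.00728/0.02337 + 301 ≈ 362.99 → 363.
NO₂: 1223.60 ∈ [937.81, 1274.48] ↔ index [151, 200].
151 + (1223.60−937.81)·(200−151)/(1274.48−937.81) = 151 + 285.79·49/336.67 ≈ 192.59, so AQI = 193.
Sub-indices: CO→58, PM10→41, O₃→363, NO₂→193. Ranked high→low: 363, 193, 58, 41. Second-highest sub-index = 193.

193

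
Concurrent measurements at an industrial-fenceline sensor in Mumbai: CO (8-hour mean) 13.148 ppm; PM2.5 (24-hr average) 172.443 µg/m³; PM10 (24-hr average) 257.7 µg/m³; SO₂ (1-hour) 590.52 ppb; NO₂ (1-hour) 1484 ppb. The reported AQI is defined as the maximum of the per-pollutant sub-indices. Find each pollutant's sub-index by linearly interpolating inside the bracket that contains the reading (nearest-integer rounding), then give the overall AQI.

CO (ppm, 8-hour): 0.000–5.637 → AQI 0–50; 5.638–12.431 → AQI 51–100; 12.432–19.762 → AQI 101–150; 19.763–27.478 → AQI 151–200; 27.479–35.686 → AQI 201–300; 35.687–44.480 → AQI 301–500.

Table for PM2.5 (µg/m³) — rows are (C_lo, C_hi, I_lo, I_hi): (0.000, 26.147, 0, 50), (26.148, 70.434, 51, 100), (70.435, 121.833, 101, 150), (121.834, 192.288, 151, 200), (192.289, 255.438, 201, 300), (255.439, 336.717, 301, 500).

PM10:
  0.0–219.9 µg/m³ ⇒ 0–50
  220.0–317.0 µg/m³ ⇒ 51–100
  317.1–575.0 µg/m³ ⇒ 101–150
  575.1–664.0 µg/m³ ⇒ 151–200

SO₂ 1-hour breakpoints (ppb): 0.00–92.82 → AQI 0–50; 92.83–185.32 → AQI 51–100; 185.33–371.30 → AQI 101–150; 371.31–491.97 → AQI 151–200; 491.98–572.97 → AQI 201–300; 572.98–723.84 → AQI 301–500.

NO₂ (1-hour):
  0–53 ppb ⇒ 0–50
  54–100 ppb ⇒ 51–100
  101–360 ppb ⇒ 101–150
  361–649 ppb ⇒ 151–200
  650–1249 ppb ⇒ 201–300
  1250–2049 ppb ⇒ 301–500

CO: 13.148 ∈ [12.432, 19.762] ↔ index [101, 150].
101 + (13.148−12.432)·(150−101)/(19.762−12.432) = 101 + 0.716·49/7.330 ≈ 105.79, so AQI = 106.
PM2.5: 172.443 ∈ [121.834, 192.288] ↔ index [151, 200].
151 + (172.443−121.834)·(200−151)/(192.288−121.834) = 151 + 50.609·49/70.454 ≈ 186.20, so AQI = 186.
PM10 257.7: bracket 220.0–317.0 → index 51–100; slope 49/97.0, offset 37.7.
AQI = 51 + 49/97.0·37.7 ≈ 70.04 ⇒ 70.
SO₂: 590.52 ∈ [572.98, 723.84] ↔ index [301, 500].
301 + (590.52−572.98)·(500−301)/(723.84−572.98) = 301 + 17.54·199/150.86 ≈ 324.14, so AQI = 324.
NO₂: row 1250–2049 (AQI 301–500). (500−301)·(1484−1250)/(2049−1250) + 301 = 199·234/799 + 301 ≈ 359.28 → 359.
Sub-indices: CO→106, PM2.5→186, PM10→70, SO₂→324, NO₂→359. Overall AQI = max = 359; dominant pollutant is NO₂.

359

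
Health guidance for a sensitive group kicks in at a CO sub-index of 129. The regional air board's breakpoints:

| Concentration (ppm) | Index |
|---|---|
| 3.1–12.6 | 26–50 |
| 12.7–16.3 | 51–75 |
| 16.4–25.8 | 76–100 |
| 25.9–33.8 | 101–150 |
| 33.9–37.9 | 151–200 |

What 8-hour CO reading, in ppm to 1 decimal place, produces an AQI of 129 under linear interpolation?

30.4

AQI 129 lies in the 101–150 band, which corresponds to 25.9–33.8 ppm.
C = 25.9 + (129−101)×(33.8−25.9)/(150−101) = 25.9 + 28×7.9/49 ≈ 30.414 ppm → 30.4 ppm to 1 dp.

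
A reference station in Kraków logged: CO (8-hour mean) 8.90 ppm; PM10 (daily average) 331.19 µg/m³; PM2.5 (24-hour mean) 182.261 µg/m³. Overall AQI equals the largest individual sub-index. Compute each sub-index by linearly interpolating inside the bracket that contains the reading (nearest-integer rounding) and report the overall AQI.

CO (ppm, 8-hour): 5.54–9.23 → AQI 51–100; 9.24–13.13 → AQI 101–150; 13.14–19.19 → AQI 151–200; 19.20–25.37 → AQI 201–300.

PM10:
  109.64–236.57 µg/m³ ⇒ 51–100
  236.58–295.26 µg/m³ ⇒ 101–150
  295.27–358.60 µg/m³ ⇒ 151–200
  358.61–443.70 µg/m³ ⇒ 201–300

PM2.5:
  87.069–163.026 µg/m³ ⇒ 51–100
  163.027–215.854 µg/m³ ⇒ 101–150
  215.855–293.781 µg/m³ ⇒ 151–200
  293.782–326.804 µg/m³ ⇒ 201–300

CO 8.90: bracket 5.54–9.23 → index 51–100; slope 49/3.69, offset 3.36.
AQI = 51 + 49/3.69·3.36 ≈ 95.62 ⇒ 96.
PM10 331.19: bracket 295.27–358.60 → index 151–200; slope 49/63.33, offset 35.92.
AQI = 151 + 49/63.33·35.92 ≈ 178.79 ⇒ 179.
PM2.5: 182.261 lies in 163.027–215.854, so I_lo=101, I_hi=150, C_lo=163.027, C_hi=215.854.
(150−101)/(215.854−163.027) × (182.261−163.027) + 101 = 49/52.827 × 19.234 + 101 ≈ 118.84 → 119.
Sub-indices: CO→96, PM10→179, PM2.5→119. Overall AQI = max = 179; dominant pollutant is PM10.

179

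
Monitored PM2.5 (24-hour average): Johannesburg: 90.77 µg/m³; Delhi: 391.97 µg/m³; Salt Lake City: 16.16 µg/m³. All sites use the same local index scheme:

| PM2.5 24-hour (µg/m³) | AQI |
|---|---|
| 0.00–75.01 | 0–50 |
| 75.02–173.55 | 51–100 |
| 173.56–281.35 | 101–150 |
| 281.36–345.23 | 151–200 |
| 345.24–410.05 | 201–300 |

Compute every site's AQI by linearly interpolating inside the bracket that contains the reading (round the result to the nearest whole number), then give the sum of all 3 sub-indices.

342

Johannesburg: 90.77 ∈ [75.02, 173.55] ↔ index [51, 100].
51 + (90.77−75.02)·(100−51)/(173.55−75.02) = 51 + 15.75·49/98.53 ≈ 58.83, so AQI = 59.
Delhi: row 345.24–410.05 (AQI 201–300). (300−201)·(391.97−345.24)/(410.05−345.24) + 201 = 99·46.73/64.81 + 201 ≈ 272.38 → 272.
Salt Lake City: 16.16 lies in 0.00–75.01, so I_lo=0, I_hi=50, C_lo=0.00, C_hi=75.01.
(50−0)/(75.01−0.00) × (16.16−0.00) + 0 = 50/75.01 × 16.16 + 0 ≈ 10.77 → 11.
AQIs: Johannesburg=59, Delhi=272, Salt Lake City=11. Sum = 59 + 272 + 11 = 342.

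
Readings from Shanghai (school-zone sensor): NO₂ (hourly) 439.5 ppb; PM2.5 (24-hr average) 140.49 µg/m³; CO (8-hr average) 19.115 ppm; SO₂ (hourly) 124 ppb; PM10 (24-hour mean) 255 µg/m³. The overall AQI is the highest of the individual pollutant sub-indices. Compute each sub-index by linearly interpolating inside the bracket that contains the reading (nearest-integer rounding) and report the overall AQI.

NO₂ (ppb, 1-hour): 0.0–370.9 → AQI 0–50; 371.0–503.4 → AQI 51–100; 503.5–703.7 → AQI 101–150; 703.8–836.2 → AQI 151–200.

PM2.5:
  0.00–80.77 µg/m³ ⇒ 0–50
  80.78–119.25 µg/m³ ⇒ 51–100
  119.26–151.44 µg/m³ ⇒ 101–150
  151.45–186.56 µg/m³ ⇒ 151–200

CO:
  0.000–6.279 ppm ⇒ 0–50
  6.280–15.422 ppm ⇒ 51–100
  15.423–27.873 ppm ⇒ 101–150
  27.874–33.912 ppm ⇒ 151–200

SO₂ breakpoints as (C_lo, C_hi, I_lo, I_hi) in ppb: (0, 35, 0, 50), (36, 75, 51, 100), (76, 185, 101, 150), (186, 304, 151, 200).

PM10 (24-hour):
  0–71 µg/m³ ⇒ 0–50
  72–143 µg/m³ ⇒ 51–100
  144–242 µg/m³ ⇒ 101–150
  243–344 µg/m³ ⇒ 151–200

NO₂: 439.5 lies in 371.0–503.4, so I_lo=51, I_hi=100, C_lo=371.0, C_hi=503.4.
(100−51)/(503.4−371.0) × (439.5−371.0) + 51 = 49/132.4 × 68.5 + 51 ≈ 76.35 → 76.
PM2.5 140.49: bracket 119.26–151.44 → index 101–150; slope 49/32.18, offset 21.23.
AQI = 101 + 49/32.18·21.23 ≈ 133.33 ⇒ 133.
CO: row 15.423–27.873 (AQI 101–150). (150−101)·(19.115−15.423)/(27.873−15.423) + 101 = 49·3.692/12.450 + 101 ≈ 115.53 → 116.
SO₂: 124 ∈ [76, 185] ↔ index [101, 150].
101 + (124−76)·(150−101)/(185−76) = 101 + 48·49/109 ≈ 122.58, so AQI = 123.
PM10: row 243–344 (AQI 151–200). (200−151)·(255−243)/(344−243) + 151 = 49·12/101 + 151 ≈ 156.82 → 157.
Sub-indices: NO₂→76, PM2.5→133, CO→116, SO₂→123, PM10→157. Overall AQI = max = 157; dominant pollutant is PM10.

157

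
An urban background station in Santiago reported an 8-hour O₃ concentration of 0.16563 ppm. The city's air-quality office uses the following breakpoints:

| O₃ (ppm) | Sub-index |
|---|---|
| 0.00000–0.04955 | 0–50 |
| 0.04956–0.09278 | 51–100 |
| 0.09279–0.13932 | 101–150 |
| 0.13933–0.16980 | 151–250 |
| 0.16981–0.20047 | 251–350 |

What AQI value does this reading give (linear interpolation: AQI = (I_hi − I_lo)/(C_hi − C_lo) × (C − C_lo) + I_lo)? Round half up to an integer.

236

O₃: 0.16563 ∈ [0.13933, 0.16980] ↔ index [151, 250].
151 + (0.16563−0.13933)·(250−151)/(0.16980−0.13933) = 151 + 0.02630·99/0.03047 ≈ 236.45, so AQI = 236.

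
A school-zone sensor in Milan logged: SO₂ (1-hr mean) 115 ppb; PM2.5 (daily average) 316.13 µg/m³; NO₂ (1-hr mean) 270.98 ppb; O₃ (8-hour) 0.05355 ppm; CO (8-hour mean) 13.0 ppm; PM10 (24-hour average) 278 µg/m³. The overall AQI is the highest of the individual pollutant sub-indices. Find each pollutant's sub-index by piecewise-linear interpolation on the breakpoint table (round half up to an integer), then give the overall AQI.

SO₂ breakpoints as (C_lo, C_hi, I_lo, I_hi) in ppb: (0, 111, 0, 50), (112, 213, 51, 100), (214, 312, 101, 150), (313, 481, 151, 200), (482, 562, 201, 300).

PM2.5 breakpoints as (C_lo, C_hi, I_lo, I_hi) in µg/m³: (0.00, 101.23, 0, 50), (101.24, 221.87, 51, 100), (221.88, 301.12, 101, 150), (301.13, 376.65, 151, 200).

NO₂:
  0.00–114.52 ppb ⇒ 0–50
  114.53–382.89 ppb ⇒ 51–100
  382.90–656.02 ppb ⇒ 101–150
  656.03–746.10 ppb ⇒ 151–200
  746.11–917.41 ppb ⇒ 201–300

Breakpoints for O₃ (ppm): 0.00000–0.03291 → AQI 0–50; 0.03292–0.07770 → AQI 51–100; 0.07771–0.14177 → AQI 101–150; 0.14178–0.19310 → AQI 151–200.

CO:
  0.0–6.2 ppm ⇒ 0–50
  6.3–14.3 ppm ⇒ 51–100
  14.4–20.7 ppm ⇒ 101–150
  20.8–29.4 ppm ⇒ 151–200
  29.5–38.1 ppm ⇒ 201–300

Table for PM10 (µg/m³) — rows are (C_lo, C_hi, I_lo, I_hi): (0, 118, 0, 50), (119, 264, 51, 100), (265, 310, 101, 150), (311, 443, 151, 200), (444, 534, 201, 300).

161

SO₂ 115: bracket 112–213 → index 51–100; slope 49/101, offset 3.
AQI = 51 + 49/101·3 ≈ 52.46 ⇒ 52.
PM2.5: 316.13 lies in 301.13–376.65, so I_lo=151, I_hi=200, C_lo=301.13, C_hi=376.65.
(200−151)/(376.65−301.13) × (316.13−301.13) + 151 = 49/75.52 × 15.00 + 151 ≈ 160.73 → 161.
NO₂: row 114.53–382.89 (AQI 51–100). (100−51)·(270.98−114.53)/(382.89−114.53) + 51 = 49·156.45/268.36 + 51 ≈ 79.57 → 80.
O₃: row 0.03292–0.07770 (AQI 51–100). (100−51)·(0.05355−0.03292)/(0.07770−0.03292) + 51 = 49·0.02063/0.04478 + 51 ≈ 73.57 → 74.
CO 13.0: bracket 6.3–14.3 → index 51–100; slope 49/8.0, offset 6.7.
AQI = 51 + 49/8.0·6.7 ≈ 92.04 ⇒ 92.
PM10 278: bracket 265–310 → index 101–150; slope 49/45, offset 13.
AQI = 101 + 49/45·13 ≈ 115.16 ⇒ 115.
Sub-indices: SO₂→52, PM2.5→161, NO₂→80, O₃→74, CO→92, PM10→115. Overall AQI = max = 161; dominant pollutant is PM2.5.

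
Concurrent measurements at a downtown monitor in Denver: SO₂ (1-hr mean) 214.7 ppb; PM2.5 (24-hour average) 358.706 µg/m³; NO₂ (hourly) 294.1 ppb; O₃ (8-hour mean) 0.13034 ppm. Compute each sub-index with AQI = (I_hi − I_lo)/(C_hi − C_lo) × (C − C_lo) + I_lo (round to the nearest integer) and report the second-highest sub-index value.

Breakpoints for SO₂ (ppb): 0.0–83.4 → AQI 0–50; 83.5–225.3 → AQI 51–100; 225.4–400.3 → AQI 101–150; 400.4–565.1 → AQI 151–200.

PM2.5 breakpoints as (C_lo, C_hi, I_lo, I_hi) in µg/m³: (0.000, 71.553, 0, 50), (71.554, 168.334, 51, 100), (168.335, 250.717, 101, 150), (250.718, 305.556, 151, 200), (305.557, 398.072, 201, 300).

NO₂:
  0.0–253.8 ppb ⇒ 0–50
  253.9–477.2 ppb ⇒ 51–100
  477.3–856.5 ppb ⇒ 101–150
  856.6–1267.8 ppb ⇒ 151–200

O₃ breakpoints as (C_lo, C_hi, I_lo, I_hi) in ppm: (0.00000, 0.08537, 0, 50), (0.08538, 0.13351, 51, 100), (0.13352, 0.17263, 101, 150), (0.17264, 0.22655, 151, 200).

SO₂: 214.7 lies in 83.5–225.3, so I_lo=51, I_hi=100, C_lo=83.5, C_hi=225.3.
(100−51)/(225.3−83.5) × (214.7−83.5) + 51 = 49/141.8 × 131.2 + 51 ≈ 96.34 → 96.
PM2.5 358.706: bracket 305.557–398.072 → index 201–300; slope 99/92.515, offset 53.149.
AQI = 201 + 99/92.515·53.149 ≈ 257.87 ⇒ 258.
NO₂: 294.1 lies in 253.9–477.2, so I_lo=51, I_hi=100, C_lo=253.9, C_hi=477.2.
(100−51)/(477.2−253.9) × (294.1−253.9) + 51 = 49/223.3 × 40.2 + 51 ≈ 59.82 → 60.
O₃: row 0.08538–0.13351 (AQI 51–100). (100−51)·(0.13034−0.08538)/(0.13351−0.08538) + 51 = 49·0.04496/0.04813 + 51 ≈ 96.77 → 97.
Sub-indices: SO₂→96, PM2.5→258, NO₂→60, O₃→97. Ranked high→low: 258, 97, 96, 60. Second-highest sub-index = 97.

97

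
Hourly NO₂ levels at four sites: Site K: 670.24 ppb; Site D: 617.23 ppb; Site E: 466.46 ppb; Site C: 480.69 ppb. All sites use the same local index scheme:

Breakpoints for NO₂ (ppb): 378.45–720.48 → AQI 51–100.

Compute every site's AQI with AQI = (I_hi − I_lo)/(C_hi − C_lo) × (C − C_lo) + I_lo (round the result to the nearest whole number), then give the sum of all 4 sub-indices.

Site K: row 378.45–720.48 (AQI 51–100). (100−51)·(670.24−378.45)/(720.48−378.45) + 51 = 49·291.79/342.03 + 51 ≈ 92.80 → 93.
Site D: 617.23 lies in 378.45–720.48, so I_lo=51, I_hi=100, C_lo=378.45, C_hi=720.48.
(100−51)/(720.48−378.45) × (617.23−378.45) + 51 = 49/342.03 × 238.78 + 51 ≈ 85.21 → 85.
Site E: 466.46 lies in 378.45–720.48, so I_lo=51, I_hi=100, C_lo=378.45, C_hi=720.48.
(100−51)/(720.48−378.45) × (466.46−378.45) + 51 = 49/342.03 × 88.01 + 51 ≈ 63.61 → 64.
Site C 480.69: bracket 378.45–720.48 → index 51–100; slope 49/342.03, offset 102.24.
AQI = 51 + 49/342.03·102.24 ≈ 65.65 ⇒ 66.
AQIs: Site K=93, Site D=85, Site E=64, Site C=66. Sum = 93 + 85 + 64 + 66 = 308.

308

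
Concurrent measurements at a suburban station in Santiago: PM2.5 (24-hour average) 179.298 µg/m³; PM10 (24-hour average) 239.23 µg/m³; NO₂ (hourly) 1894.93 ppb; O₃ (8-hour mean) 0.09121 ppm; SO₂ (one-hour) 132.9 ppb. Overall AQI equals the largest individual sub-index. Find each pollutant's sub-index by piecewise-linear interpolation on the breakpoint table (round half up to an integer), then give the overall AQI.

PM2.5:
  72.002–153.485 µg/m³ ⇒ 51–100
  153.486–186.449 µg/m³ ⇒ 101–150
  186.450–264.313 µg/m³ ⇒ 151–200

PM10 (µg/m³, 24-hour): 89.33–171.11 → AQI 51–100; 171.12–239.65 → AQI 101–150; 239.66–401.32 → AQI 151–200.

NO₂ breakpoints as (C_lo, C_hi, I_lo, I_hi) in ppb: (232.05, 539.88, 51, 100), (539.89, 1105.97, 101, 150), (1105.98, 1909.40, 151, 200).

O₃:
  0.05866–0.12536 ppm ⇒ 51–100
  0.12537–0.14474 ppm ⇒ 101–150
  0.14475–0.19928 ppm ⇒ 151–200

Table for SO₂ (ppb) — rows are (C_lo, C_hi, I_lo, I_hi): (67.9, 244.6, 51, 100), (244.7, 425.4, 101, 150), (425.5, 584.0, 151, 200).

199

PM2.5: 179.298 ∈ [153.486, 186.449] ↔ index [101, 150].
101 + (179.298−153.486)·(150−101)/(186.449−153.486) = 101 + 25.812·49/32.963 ≈ 139.37, so AQI = 139.
PM10: 239.23 lies in 171.12–239.65, so I_lo=101, I_hi=150, C_lo=171.12, C_hi=239.65.
(150−101)/(239.65−171.12) × (239.23−171.12) + 101 = 49/68.53 × 68.11 + 101 ≈ 149.70 → 150.
NO₂: 1894.93 ∈ [1105.98, 1909.40] ↔ index [151, 200].
151 + (1894.93−1105.98)·(200−151)/(1909.40−1105.98) = 151 + 788.95·49/803.42 ≈ 199.12, so AQI = 199.
O₃: 0.09121 lies in 0.05866–0.12536, so I_lo=51, I_hi=100, C_lo=0.05866, C_hi=0.12536.
(100−51)/(0.12536−0.05866) × (0.09121−0.05866) + 51 = 49/0.06670 × 0.03255 + 51 ≈ 74.91 → 75.
SO₂: 132.9 ∈ [67.9, 244.6] ↔ index [51, 100].
51 + (132.9−67.9)·(100−51)/(244.6−67.9) = 51 + 65.0·49/176.7 ≈ 69.02, so AQI = 69.
Sub-indices: PM2.5→139, PM10→150, NO₂→199, O₃→75, SO₂→69. Overall AQI = max = 199; dominant pollutant is NO₂.
AQI 199: Unhealthy.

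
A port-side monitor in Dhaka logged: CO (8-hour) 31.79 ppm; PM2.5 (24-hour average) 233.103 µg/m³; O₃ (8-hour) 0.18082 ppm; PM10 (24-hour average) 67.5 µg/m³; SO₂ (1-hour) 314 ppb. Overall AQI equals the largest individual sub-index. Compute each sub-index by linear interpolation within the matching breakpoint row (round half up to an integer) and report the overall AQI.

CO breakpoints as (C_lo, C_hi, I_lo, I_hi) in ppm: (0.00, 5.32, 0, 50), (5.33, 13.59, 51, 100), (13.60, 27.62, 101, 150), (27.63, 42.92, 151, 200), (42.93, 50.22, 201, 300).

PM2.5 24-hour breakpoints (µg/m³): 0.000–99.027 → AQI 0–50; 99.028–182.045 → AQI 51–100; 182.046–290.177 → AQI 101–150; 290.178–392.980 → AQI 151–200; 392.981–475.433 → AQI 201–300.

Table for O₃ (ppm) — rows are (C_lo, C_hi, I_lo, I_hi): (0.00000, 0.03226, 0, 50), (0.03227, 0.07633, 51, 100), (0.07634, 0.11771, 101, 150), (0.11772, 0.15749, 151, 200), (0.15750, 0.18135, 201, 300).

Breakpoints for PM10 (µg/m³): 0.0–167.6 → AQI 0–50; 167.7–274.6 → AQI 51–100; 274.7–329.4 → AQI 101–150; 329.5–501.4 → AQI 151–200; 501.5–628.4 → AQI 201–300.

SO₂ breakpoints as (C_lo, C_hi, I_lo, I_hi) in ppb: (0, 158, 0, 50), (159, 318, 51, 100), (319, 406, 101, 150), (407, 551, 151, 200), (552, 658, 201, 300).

CO 31.79: bracket 27.63–42.92 → index 151–200; slope 49/15.29, offset 4.16.
AQI = 151 + 49/15.29·4.16 ≈ 164.33 ⇒ 164.
PM2.5: 233.103 lies in 182.046–290.177, so I_lo=101, I_hi=150, C_lo=182.046, C_hi=290.177.
(150−101)/(290.177−182.046) × (233.103−182.046) + 101 = 49/108.131 × 51.057 + 101 ≈ 124.14 → 124.
O₃ 0.18082: bracket 0.15750–0.18135 → index 201–300; slope 99/0.02385, offset 0.02332.
AQI = 201 + 99/0.02385·0.02332 ≈ 297.80 ⇒ 298.
PM10: 67.5 ∈ [0.0, 167.6] ↔ index [0, 50].
0 + (67.5−0.0)·(50−0)/(167.6−0.0) = 0 + 67.5·50/167.6 ≈ 20.14, so AQI = 20.
SO₂: 314 lies in 159–318, so I_lo=51, I_hi=100, C_lo=159, C_hi=318.
(100−51)/(318−159) × (314−159) + 51 = 49/159 × 155 + 51 ≈ 98.77 → 99.
Sub-indices: CO→164, PM2.5→124, O₃→298, PM10→20, SO₂→99. Overall AQI = max = 298; dominant pollutant is O₃.

298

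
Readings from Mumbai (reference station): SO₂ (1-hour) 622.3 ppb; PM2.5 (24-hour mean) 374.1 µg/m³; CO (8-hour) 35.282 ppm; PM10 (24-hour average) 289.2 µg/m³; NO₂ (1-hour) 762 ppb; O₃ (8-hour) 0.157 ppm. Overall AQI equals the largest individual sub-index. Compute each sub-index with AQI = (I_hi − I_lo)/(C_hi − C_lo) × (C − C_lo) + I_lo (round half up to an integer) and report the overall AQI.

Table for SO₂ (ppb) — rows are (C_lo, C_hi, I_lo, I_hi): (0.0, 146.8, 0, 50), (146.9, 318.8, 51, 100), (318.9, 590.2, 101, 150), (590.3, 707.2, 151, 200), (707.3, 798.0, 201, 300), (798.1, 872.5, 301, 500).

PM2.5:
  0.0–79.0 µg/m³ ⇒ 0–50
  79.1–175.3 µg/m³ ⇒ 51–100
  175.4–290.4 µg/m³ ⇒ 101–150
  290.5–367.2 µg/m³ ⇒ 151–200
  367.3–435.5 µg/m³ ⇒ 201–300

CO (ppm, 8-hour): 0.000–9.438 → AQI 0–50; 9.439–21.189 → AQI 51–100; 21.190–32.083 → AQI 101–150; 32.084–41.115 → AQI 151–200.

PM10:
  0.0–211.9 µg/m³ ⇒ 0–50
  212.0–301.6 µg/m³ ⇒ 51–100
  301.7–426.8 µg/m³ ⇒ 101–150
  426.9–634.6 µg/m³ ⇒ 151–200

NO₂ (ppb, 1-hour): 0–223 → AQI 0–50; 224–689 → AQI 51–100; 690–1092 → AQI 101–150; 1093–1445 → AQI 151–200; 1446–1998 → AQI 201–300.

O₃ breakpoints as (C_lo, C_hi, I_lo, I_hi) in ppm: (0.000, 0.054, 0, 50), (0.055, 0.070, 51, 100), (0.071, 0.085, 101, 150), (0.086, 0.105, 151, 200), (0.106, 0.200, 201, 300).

SO₂: row 590.3–707.2 (AQI 151–200). (200−151)·(622.3−590.3)/(707.2−590.3) + 151 = 49·32.0/116.9 + 151 ≈ 164.41 → 164.
PM2.5: row 367.3–435.5 (AQI 201–300). (300−201)·(374.1−367.3)/(435.5−367.3) + 201 = 99·6.8/68.2 + 201 ≈ 210.87 → 211.
CO: 35.282 lies in 32.084–41.115, so I_lo=151, I_hi=200, C_lo=32.084, C_hi=41.115.
(200−151)/(41.115−32.084) × (35.282−32.084) + 151 = 49/9.031 × 3.198 + 151 ≈ 168.35 → 168.
PM10: 289.2 ∈ [212.0, 301.6] ↔ index [51, 100].
51 + (289.2−212.0)·(100−51)/(301.6−212.0) = 51 + 77.2·49/89.6 ≈ 93.22, so AQI = 93.
NO₂: row 690–1092 (AQI 101–150). (150−101)·(762−690)/(1092−690) + 101 = 49·72/402 + 101 ≈ 109.78 → 110.
O₃: 0.157 lies in 0.106–0.200, so I_lo=201, I_hi=300, C_lo=0.106, C_hi=0.200.
(300−201)/(0.200−0.106) × (0.157−0.106) + 201 = 99/0.094 × 0.051 + 201 ≈ 254.71 → 255.
Sub-indices: SO₂→164, PM2.5→211, CO→168, PM10→93, NO₂→110, O₃→255. Overall AQI = max = 255; dominant pollutant is O₃.

255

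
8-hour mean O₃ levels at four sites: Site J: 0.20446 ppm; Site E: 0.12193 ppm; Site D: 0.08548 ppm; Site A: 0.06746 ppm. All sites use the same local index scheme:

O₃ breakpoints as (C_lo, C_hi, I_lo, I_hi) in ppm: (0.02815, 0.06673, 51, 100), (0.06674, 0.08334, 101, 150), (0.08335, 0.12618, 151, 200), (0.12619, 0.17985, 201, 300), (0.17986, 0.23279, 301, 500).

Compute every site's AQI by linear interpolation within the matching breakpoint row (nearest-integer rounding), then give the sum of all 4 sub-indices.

Site J: 0.20446 ∈ [0.17986, 0.23279] ↔ index [301, 500].
301 + (0.20446−0.17986)·(500−301)/(0.23279−0.17986) = 301 + 0.02460·199/0.05293 ≈ 393.49, so AQI = 393.
Site E: 0.12193 lies in 0.08335–0.12618, so I_lo=151, I_hi=200, C_lo=0.08335, C_hi=0.12618.
(200−151)/(0.12618−0.08335) × (0.12193−0.08335) + 151 = 49/0.04283 × 0.03858 + 151 ≈ 195.14 → 195.
Site D 0.08548: bracket 0.08335–0.12618 → index 151–200; slope 49/0.04283, offset 0.00213.
AQI = 151 + 49/0.04283·0.00213 ≈ 153.44 ⇒ 153.
Site A: row 0.06674–0.08334 (AQI 101–150). (150−101)·(0.06746−0.06674)/(0.08334−0.06674) + 101 = 49·0.00072/0.01660 + 101 ≈ 103.13 → 103.
AQIs: Site J=393, Site E=195, Site D=153, Site A=103. Sum = 393 + 195 + 153 + 103 = 844.

844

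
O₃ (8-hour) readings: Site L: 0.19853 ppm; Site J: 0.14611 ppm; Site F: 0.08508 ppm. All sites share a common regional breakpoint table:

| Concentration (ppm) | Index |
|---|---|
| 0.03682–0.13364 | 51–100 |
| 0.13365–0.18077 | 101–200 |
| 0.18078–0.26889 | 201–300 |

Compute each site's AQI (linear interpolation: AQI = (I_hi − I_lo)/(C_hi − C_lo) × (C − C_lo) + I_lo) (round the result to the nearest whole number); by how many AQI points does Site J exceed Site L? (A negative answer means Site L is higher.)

Site L 0.19853: bracket 0.18078–0.26889 → index 201–300; slope 99/0.08811, offset 0.01775.
AQI = 201 + 99/0.08811·0.01775 ≈ 220.94 ⇒ 221.
Site J: 0.14611 lies in 0.13365–0.18077, so I_lo=101, I_hi=200, C_lo=0.13365, C_hi=0.18077.
(200−101)/(0.18077−0.13365) × (0.14611−0.13365) + 101 = 99/0.04712 × 0.01246 + 101 ≈ 127.18 → 127.
Site F: row 0.03682–0.13364 (AQI 51–100). (100−51)·(0.08508−0.03682)/(0.13364−0.03682) + 51 = 49·0.04826/0.09682 + 51 ≈ 75.42 → 75.
AQIs: Site L=221, Site J=127, Site F=75. Site J (127) − Site L (221) = -94.

-94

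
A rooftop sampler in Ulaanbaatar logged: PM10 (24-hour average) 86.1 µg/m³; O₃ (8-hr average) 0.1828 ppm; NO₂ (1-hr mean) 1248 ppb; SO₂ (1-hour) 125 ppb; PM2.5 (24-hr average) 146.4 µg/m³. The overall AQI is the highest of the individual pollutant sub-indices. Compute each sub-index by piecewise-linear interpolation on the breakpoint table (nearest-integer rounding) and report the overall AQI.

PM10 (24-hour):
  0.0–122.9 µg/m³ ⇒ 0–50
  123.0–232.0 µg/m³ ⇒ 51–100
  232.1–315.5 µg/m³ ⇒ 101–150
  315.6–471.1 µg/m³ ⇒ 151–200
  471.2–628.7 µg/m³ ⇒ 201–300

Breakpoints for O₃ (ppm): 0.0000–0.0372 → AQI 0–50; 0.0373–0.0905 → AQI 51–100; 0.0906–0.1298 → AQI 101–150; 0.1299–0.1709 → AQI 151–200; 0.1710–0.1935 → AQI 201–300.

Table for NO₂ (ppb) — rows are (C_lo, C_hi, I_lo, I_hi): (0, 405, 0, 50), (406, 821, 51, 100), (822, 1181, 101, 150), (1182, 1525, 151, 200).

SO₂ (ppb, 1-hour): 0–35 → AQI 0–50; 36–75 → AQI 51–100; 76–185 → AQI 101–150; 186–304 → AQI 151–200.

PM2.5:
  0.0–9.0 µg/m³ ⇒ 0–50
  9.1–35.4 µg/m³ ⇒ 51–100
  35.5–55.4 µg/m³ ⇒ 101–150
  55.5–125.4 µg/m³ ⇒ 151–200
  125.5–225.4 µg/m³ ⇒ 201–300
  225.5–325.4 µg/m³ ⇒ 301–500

253

PM10: 86.1 ∈ [0.0, 122.9] ↔ index [0, 50].
0 + (86.1−0.0)·(50−0)/(122.9−0.0) = 0 + 86.1·50/122.9 ≈ 35.03, so AQI = 35.
O₃: 0.1828 ∈ [0.1710, 0.1935] ↔ index [201, 300].
201 + (0.1828−0.1710)·(300−201)/(0.1935−0.1710) = 201 + 0.0118·99/0.0225 ≈ 252.92, so AQI = 253.
NO₂: row 1182–1525 (AQI 151–200). (200−151)·(1248−1182)/(1525−1182) + 151 = 49·66/343 + 151 ≈ 160.43 → 160.
SO₂: 125 ∈ [76, 185] ↔ index [101, 150].
101 + (125−76)·(150−101)/(185−76) = 101 + 49·49/109 ≈ 123.03, so AQI = 123.
PM2.5: 146.4 ∈ [125.5, 225.4] ↔ index [201, 300].
201 + (146.4−125.5)·(300−201)/(225.4−125.5) = 201 + 20.9·99/99.9 ≈ 221.71, so AQI = 222.
Sub-indices: PM10→35, O₃→253, NO₂→160, SO₂→123, PM2.5→222. Overall AQI = max = 253; dominant pollutant is O₃.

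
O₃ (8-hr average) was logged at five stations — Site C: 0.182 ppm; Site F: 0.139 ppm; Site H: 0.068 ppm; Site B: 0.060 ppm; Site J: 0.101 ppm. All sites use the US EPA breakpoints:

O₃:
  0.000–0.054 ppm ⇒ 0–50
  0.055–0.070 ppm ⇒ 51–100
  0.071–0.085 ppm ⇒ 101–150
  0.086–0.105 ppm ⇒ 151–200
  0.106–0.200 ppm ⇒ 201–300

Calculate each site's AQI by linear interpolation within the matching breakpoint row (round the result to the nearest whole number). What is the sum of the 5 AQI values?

867

Site C: row 0.106–0.200 (AQI 201–300). (300−201)·(0.182−0.106)/(0.200−0.106) + 201 = 99·0.076/0.094 + 201 ≈ 281.04 → 281.
Site F: row 0.106–0.200 (AQI 201–300). (300−201)·(0.139−0.106)/(0.200−0.106) + 201 = 99·0.033/0.094 + 201 ≈ 235.76 → 236.
Site H: 0.068 lies in 0.055–0.070, so I_lo=51, I_hi=100, C_lo=0.055, C_hi=0.070.
(100−51)/(0.070−0.055) × (0.068−0.055) + 51 = 49/0.015 × 0.013 + 51 ≈ 93.47 → 93.
Site B 0.060: bracket 0.055–0.070 → index 51–100; slope 49/0.015, offset 0.005.
AQI = 51 + 49/0.015·0.005 ≈ 67.33 ⇒ 67.
Site J: 0.101 lies in 0.086–0.105, so I_lo=151, I_hi=200, C_lo=0.086, C_hi=0.105.
(200−151)/(0.105−0.086) × (0.101−0.086) + 151 = 49/0.019 × 0.015 + 151 ≈ 189.68 → 190.
AQIs: Site C=281, Site F=236, Site H=93, Site B=67, Site J=190. Sum = 281 + 236 + 93 + 67 + 190 = 867.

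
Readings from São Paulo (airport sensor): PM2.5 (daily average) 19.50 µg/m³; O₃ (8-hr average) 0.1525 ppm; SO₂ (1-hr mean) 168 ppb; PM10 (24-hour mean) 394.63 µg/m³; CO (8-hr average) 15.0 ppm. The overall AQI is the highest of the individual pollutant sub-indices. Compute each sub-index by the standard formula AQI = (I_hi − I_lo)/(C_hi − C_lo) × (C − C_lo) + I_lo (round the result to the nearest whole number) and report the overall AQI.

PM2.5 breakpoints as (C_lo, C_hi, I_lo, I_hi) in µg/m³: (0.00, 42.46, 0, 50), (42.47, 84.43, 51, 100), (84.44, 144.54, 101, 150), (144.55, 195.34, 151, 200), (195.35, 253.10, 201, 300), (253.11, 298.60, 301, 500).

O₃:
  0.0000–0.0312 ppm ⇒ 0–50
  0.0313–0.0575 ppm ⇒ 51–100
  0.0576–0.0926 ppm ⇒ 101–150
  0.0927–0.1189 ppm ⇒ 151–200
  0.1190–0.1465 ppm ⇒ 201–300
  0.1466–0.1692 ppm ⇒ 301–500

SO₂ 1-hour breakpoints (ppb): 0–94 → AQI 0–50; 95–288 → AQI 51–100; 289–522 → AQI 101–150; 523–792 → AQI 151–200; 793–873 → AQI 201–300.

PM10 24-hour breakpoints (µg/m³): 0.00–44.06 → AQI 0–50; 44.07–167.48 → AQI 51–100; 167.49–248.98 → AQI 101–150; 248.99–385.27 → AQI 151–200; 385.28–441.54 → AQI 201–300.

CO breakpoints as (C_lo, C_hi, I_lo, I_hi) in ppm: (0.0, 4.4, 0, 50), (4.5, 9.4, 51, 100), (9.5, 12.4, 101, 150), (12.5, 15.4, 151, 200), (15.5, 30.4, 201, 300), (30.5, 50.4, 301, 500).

353

PM2.5: 19.50 lies in 0.00–42.46, so I_lo=0, I_hi=50, C_lo=0.00, C_hi=42.46.
(50−0)/(42.46−0.00) × (19.50−0.00) + 0 = 50/42.46 × 19.50 + 0 ≈ 22.96 → 23.
O₃ 0.1525: bracket 0.1466–0.1692 → index 301–500; slope 199/0.0226, offset 0.0059.
AQI = 301 + 199/0.0226·0.0059 ≈ 352.95 ⇒ 353.
SO₂: row 95–288 (AQI 51–100). (100−51)·(168−95)/(288−95) + 51 = 49·73/193 + 51 ≈ 69.53 → 70.
PM10: 394.63 lies in 385.28–441.54, so I_lo=201, I_hi=300, C_lo=385.28, C_hi=441.54.
(300−201)/(441.54−385.28) × (394.63−385.28) + 201 = 99/56.26 × 9.35 + 201 ≈ 217.45 → 217.
CO: row 12.5–15.4 (AQI 151–200). (200−151)·(15.0−12.5)/(15.4−12.5) + 151 = 49·2.5/2.9 + 151 ≈ 193.24 → 193.
Sub-indices: PM2.5→23, O₃→353, SO₂→70, PM10→217, CO→193. Overall AQI = max = 353; dominant pollutant is O₃.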